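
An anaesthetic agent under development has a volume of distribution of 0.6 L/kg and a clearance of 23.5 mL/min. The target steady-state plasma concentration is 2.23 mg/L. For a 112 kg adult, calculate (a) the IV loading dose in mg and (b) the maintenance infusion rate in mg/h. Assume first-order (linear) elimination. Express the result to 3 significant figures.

Total Vd = 0.6 × 112 = 67.20 L
Loading: fill Vd to C_target → 67.20 L × 2.23 mg/L = 149.9 mg
Convert clearance: 23.5 mL/min × 60 min/h ÷ 1000 mL/L = 1.410 L/h
Maintenance: replace elimination → rate = CL × Css = 1.410 × 2.23 = 3.144 mg/h

(a) 150 mg; (b) 3.14 mg/h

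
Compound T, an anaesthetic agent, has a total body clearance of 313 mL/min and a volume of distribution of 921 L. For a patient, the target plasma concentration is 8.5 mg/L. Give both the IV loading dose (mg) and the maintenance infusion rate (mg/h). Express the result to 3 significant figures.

Loading: fill Vd to C_target → 921.0 L × 8.5 mg/L = 7829 mg
CL = 313 mL/min = 313 × 0.06 = 18.78 L/h
Maintenance: replace elimination → rate = CL × Css = 18.78 × 8.5 = 159.6 mg/h

(a) 7830 mg; (b) 160 mg/h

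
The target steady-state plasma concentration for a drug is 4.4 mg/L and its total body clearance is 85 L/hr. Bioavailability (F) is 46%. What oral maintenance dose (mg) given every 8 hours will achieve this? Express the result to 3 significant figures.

At steady state, dose per interval replaces the amount cleared in that interval: F·D/τ = CL·Css.
D = CL × Css × τ / F = 85.00 × 4.4 × 8 / 0.46 = 6504 mg

6500 mg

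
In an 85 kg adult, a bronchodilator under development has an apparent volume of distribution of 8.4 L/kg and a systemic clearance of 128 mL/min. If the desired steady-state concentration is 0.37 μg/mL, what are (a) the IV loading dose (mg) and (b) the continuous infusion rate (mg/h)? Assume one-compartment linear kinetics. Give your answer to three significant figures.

Vd(total) = 85 kg × 8.4 L/kg = 714.0 L
Loading dose = Vd × C = 714.0 × 0.37 = 264.2 mg
CL = 128 mL/min × 60/1000 = 7.680 L/h
Infusion rate = 7.680 L/h × 0.37 mg/L = 2.842 mg/h

(a) 264 mg; (b) 2.84 mg/h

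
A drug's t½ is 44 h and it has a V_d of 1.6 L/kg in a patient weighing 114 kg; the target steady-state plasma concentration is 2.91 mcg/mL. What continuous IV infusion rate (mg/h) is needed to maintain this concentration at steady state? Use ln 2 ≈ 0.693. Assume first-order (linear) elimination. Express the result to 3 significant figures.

Vd(total) = 114 kg × 1.6 L/kg = 182.4 L
k = 0.693/44 = 0.01575 h⁻¹, so CL = k·Vd = 0.01575 × 182.4 = 2.873 L/h
Infusion rate = CL × Css = 2.873 × 2.91 = 8.360 mg/h

8.36 mg/h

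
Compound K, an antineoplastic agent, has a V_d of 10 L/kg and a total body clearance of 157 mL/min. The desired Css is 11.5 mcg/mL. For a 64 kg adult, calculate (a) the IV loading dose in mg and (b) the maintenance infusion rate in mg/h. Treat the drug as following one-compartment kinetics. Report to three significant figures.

(a) 7360 mg; (b) 108 mg/h

Total Vd = 10 × 64 = 640.0 L
Loading: fill Vd to C_target → 640.0 L × 11.5 mg/L = 7360 mg
Convert clearance: 157 mL/min × 60 min/h ÷ 1000 mL/L = 9.420 L/h
Infusion rate = 9.420 L/h × 11.5 mg/L = 108.3 mg/h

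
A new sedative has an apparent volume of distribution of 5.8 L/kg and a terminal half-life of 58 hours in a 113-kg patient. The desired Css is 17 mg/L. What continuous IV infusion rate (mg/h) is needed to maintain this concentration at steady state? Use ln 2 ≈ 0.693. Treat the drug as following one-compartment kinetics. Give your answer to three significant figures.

Total Vd = 5.8 × 113 = 655.4 L
CL = ln 2 · Vd / t½ = 0.693 × 655.4 / 58 = 7.831 L/h
Infusion rate = CL × Css = 7.831 × 17 = 133.1 mg/h

133 mg/h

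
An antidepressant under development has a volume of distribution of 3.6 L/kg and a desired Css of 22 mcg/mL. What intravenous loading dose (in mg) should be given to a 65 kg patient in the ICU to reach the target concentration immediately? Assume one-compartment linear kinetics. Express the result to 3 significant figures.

5150 mg

Vd(total) = 65 kg × 3.6 L/kg = 234.0 L
The loading dose fills Vd to the target concentration.
LD = Vd × C = 234.0 × 22.00 = 5148 mg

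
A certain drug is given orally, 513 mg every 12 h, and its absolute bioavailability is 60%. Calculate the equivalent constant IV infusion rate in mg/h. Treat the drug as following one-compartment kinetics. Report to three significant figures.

Equivalent systemic input: infusion rate = F·D/τ.
Rate = 0.6 × 513 / 12 = 25.65 mg/h

25.7 mg/h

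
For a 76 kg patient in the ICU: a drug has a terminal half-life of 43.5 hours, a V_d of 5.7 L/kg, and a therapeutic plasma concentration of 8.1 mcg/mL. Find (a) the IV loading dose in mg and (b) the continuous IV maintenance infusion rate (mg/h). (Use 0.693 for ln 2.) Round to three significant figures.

Vd = 5.7 L/kg × 76 kg = 433.2 L
LD = Vd × C = 433.2 × 8.1 = 3509 mg
CL = 0.693 × Vd / t½ = 0.693 × 433.2 / 43.5 = 6.901 L/h
Infusion rate = CL × Css = 6.901 × 8.1 = 55.90 mg/h

(a) 3510 mg; (b) 55.9 mg/h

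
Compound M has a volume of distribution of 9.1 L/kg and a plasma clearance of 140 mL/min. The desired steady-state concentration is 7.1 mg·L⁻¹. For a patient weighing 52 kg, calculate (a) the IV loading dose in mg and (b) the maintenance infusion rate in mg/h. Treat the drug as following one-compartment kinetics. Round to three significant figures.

(a) 3360 mg; (b) 59.6 mg/h

Vd = 9.1 L/kg × 52 kg = 473.2 L
Loading: fill Vd to C_target → 473.2 L × 7.1 mg/L = 3360 mg
Convert clearance: 140 mL/min × 60 min/h ÷ 1000 mL/L = 8.400 L/h
Infusion rate = 8.400 L/h × 7.1 mg/L = 59.64 mg/h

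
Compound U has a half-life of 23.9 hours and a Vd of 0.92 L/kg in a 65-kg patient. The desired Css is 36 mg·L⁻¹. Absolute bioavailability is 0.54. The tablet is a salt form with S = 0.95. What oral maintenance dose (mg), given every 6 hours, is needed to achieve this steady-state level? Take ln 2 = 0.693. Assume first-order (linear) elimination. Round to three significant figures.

730 mg

Vd = 0.92 L/kg × 65 kg = 59.80 L
CL = 0.693 × Vd / t½ = 0.693 × 59.80 / 23.9 = 1.734 L/h
D = CL × Css × τ / F / S = 1.734 × 36 × 6 / 0.54 / 0.95 = 730.1 mg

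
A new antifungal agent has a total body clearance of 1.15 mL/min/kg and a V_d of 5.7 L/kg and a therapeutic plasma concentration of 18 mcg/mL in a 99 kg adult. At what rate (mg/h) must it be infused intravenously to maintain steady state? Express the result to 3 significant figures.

CL = 1.15 mL/min/kg × 99 kg = 113.9 mL/min = 113.9 × 60/1000 = 6.834 L/h
Maintenance depends on clearance, not Vd — rate in must match rate out.
Rate = CL × Css = 6.834 × 18 = 123.0 mg/h

123 mg/h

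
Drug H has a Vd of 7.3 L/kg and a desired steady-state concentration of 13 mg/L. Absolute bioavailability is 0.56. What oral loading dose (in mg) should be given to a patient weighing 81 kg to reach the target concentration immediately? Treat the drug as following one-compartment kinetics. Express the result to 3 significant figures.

13700 mg

Total Vd = 7.3 × 81 = 591.3 L
The loading dose fills Vd to the target concentration.
LD = Vd × C / F = 591.3 × 13.00 / 0.56 = 13730 mg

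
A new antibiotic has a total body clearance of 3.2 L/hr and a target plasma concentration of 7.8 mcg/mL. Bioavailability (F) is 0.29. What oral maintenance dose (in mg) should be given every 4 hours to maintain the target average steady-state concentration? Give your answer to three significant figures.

344 mg

At steady state, dose per interval replaces the amount cleared in that interval: F·D/τ = CL·Css.
D = CL × Css × τ / F = 3.200 × 7.8 × 4 / 0.29 = 344.3 mg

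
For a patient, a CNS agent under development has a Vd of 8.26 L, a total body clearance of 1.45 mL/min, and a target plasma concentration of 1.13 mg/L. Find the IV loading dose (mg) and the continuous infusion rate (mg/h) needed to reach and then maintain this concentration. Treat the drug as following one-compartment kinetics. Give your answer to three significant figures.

Loading dose = Vd × C = 8.260 × 1.13 = 9.334 mg
CL = 1.45 mL/min × 60/1000 = 0.08700 L/h
Infusion rate = 0.08700 L/h × 1.13 mg/L = 0.09831 mg/h

(a) 9.33 mg; (b) 0.0983 mg/h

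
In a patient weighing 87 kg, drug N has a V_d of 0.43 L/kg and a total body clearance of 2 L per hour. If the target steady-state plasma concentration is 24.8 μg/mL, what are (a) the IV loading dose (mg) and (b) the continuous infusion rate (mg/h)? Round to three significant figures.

(a) 928 mg; (b) 49.6 mg/h

Total Vd = 0.43 × 87 = 37.41 L
Loading: fill Vd to C_target → 37.41 L × 24.8 mg/L = 927.8 mg
Maintenance: replace elimination → rate = CL × Css = 2.000 × 24.8 = 49.60 mg/h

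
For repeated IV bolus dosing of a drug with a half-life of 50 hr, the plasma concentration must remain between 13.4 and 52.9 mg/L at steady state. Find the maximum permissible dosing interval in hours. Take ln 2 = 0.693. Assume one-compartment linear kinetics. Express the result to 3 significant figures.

99.1 h

k = 0.693 / t½ = 0.693 / 50 = 0.01386 h⁻¹
Between IV bolus doses, concentration decays as C = C₀·e^(−kτ), so C_peak/C_trough = e^(kτ).
τ_max = ln(C_peak/C_trough) / k = ln(52.9/13.4) / 0.01386 = 1.373 / 0.01386 = 99.06 h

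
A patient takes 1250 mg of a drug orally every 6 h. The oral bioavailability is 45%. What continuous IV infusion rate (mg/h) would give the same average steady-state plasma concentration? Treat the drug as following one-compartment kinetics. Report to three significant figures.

93.8 mg/h

Equivalent systemic input: infusion rate = F·D/τ.
Rate = 0.45 × 1250 / 6 = 93.75 mg/h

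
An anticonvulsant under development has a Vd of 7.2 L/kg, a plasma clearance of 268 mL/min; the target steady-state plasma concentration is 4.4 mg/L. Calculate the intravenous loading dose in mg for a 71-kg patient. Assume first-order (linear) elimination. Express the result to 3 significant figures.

2250 mg

Vd = 7.2 L/kg × 71 kg = 511.2 L
LD = Vd × C = 511.2 × 4.400 = 2249 mg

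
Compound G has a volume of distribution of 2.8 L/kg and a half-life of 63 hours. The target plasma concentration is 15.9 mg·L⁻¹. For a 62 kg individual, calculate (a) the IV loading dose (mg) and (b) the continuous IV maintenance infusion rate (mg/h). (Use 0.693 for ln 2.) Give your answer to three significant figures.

(a) 2760 mg; (b) 30.4 mg/h

Vd(total) = 62 kg × 2.8 L/kg = 173.6 L
LD = Vd × C = 173.6 × 15.9 = 2760 mg
CL = 0.693 × Vd / t½ = 0.693 × 173.6 / 63 = 1.910 L/h
Infusion rate = CL × Css = 1.910 × 15.9 = 30.37 mg/h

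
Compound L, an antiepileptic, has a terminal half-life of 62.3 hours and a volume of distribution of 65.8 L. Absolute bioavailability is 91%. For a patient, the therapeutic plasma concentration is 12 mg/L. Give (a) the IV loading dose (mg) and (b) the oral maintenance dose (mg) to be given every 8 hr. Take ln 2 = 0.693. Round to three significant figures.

(a) 790 mg; (b) 77.2 mg

LD = Vd × C = 65.80 × 12 = 789.6 mg
CL = 0.693 × Vd / t½ = 0.693 × 65.80 / 62.3 = 0.7319 L/h
D = CL × Css × τ / F = 0.7319 × 12 × 8 / 0.91 = 77.21 mg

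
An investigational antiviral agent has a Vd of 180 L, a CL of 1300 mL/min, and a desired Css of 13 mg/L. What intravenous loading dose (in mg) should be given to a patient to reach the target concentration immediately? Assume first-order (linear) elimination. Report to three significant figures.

LD = Vd × C = 180.0 × 13.00 = 2340 mg

2340 mg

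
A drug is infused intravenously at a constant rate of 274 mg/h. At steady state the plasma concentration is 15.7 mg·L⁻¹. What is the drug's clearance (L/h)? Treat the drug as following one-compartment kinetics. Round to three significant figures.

17.5 L/h

At steady state, infusion rate = CL × Css, so CL = rate / Css.
CL = 274 / 15.7 = 17.45 L/h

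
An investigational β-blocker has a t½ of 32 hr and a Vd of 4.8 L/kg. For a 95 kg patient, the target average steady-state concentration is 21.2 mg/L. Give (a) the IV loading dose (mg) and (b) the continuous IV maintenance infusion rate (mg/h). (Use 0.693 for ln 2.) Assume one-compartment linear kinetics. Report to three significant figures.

Vd(total) = 95 kg × 4.8 L/kg = 456.0 L
LD = Vd × C = 456.0 × 21.2 = 9667 mg
CL = 0.693 × Vd / t½ = 0.693 × 456.0 / 32 = 9.875 L/h
Infusion rate = CL × Css = 9.875 × 21.2 = 209.4 mg/h

(a) 9670 mg; (b) 209 mg/h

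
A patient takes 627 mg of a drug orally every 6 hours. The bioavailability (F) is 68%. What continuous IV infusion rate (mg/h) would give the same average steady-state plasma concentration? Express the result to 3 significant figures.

Equivalent systemic input: infusion rate = F·D/τ.
Rate = 0.68 × 627 / 6 = 71.06 mg/h

71.1 mg/h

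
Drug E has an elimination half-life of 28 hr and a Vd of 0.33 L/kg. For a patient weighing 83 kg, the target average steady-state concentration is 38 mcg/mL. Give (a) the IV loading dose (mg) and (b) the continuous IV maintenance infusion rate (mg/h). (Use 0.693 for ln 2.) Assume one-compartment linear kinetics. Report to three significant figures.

Total Vd = 0.33 × 83 = 27.39 L
LD = Vd × C = 27.39 × 38 = 1041 mg
CL = 0.693 × Vd / t½ = 0.693 × 27.39 / 28 = 0.6779 L/h
Infusion rate = CL × Css = 0.6779 × 38 = 25.76 mg/h

(a) 1040 mg; (b) 25.8 mg/h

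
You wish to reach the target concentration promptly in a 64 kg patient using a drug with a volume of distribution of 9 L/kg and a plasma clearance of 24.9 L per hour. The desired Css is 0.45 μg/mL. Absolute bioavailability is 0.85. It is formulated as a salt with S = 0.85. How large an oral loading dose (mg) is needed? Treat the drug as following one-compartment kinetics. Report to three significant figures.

359 mg

Total Vd = 9 × 64 = 576.0 L
LD is governed by Vd — clearance does not enter the loading-dose calculation.
LD = Vd × C / F / S = 576.0 × 0.4500 / 0.85 / 0.85 = 358.8 mg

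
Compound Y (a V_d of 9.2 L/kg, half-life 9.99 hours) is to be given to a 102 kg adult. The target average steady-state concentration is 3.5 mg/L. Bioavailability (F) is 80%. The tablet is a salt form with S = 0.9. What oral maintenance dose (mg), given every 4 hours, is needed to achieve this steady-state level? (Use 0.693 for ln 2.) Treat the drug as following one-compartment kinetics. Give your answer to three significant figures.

1270 mg

Total Vd = 9.2 × 102 = 938.4 L
CL = 0.693 × Vd / t½ = 0.693 × 938.4 / 9.99 = 65.10 L/h
D = CL × Css × τ / F / S = 65.10 × 3.5 × 4 / 0.8 / 0.9 = 1266 mg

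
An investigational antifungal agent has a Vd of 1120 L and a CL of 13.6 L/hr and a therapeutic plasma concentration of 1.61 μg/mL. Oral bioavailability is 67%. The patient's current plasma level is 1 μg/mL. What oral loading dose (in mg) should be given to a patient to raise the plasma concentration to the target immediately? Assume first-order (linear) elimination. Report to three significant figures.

1020 mg

The loading dose fills Vd to the target concentration.
Concentration deficit ΔC = 1.61 − 1 = 0.6100 mg/L
LD = Vd × ΔC / F = 1120 × 0.6100 / 0.67 = 1020 mg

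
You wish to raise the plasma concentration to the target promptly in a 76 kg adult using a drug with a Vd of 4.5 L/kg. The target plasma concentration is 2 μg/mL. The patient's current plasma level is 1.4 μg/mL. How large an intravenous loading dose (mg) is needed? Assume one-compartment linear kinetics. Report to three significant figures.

205 mg

Total Vd = 4.5 × 76 = 342.0 L
The loading dose fills Vd to the target concentration.
Concentration deficit ΔC = 2 − 1.4 = 0.6000 mg/L
LD = Vd × ΔC = 342.0 × 0.6000 = 205.2 mg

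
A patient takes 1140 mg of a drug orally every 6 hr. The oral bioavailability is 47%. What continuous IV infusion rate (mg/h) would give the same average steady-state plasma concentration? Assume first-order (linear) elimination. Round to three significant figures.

89.3 mg/h

Equivalent systemic input: infusion rate = F·D/τ.
Rate = 0.47 × 1140 / 6 = 89.30 mg/h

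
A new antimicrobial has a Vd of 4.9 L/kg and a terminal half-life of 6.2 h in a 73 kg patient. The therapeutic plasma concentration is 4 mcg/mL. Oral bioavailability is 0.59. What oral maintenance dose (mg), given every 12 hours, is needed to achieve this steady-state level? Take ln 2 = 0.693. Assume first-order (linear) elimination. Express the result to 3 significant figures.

Total Vd = 4.9 × 73 = 357.7 L
k = 0.693/6.2 = 0.1118 h⁻¹, so CL = k·Vd = 0.1118 × 357.7 = 39.99 L/h
D = CL × Css × τ / F = 39.99 × 4 × 12 / 0.59 = 3253 mg

3250 mg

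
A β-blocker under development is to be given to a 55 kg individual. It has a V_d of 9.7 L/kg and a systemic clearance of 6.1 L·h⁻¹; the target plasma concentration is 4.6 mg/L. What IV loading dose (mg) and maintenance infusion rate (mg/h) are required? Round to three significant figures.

(a) 2450 mg; (b) 28.1 mg/h

Vd(total) = 55 kg × 9.7 L/kg = 533.5 L
LD = Vd · C_target = 533.5 × 4.6 = 2454 mg
Maintenance: replace elimination → rate = CL × Css = 6.100 × 4.6 = 28.06 mg/h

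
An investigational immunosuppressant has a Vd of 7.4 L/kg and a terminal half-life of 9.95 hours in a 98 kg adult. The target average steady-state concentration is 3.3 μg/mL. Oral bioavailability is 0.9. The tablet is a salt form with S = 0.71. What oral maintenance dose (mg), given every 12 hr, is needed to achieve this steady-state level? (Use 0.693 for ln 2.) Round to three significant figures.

Vd = 7.4 L/kg × 98 kg = 725.2 L
CL = ln 2 · Vd / t½ = 0.693 × 725.2 / 9.95 = 50.51 L/h
D = CL × Css × τ / F / S = 50.51 × 3.3 × 12 / 0.9 / 0.71 = 3130 mg

3130 mg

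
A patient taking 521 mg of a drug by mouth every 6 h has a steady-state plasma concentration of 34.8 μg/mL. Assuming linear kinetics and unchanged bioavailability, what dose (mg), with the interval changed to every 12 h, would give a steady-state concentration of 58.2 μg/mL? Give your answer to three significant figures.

With linear kinetics, Css is proportional to dose rate (D/τ) at fixed clearance.
D₂ = D₁ × (Css,target / Css,current) × (τ₂/τ₁) = 521 × (58.2/34.8) × (12/6) = 1743 mg

1740 mg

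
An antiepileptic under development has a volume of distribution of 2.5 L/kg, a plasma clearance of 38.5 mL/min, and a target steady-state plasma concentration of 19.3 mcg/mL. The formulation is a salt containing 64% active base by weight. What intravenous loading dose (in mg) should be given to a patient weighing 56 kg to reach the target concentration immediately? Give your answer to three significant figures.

Vd(total) = 56 kg × 2.5 L/kg = 140.0 L
LD = Vd × C / S = 140.0 × 19.30 / 0.64 = 4222 mg

4220 mg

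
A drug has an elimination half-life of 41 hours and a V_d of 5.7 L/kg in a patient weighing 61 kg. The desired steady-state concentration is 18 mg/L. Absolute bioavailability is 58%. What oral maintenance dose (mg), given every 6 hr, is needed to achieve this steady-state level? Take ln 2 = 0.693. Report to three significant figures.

Vd(total) = 61 kg × 5.7 L/kg = 347.7 L
CL = ln 2 · Vd / t½ = 0.693 × 347.7 / 41 = 5.877 L/h
D = CL × Css × τ / F = 5.877 × 18 × 6 / 0.58 = 1094 mg

1090 mg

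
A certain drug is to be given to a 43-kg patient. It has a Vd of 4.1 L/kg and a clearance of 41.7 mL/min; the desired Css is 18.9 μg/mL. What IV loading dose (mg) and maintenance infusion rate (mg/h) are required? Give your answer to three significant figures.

Vd = 4.1 L/kg × 43 kg = 176.3 L
Loading: fill Vd to C_target → 176.3 L × 18.9 mg/L = 3332 mg
CL = 41.7 mL/min × 60/1000 = 2.502 L/h
Infusion rate = 2.502 L/h × 18.9 mg/L = 47.29 mg/h

(a) 3330 mg; (b) 47.3 mg/h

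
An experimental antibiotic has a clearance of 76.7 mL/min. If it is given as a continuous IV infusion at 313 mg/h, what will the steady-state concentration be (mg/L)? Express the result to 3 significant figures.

68.0 mg/L

Convert clearance: 76.7 mL/min × 60 min/h ÷ 1000 mL/L = 4.602 L/h
Css = rate / CL = 313 / 4.602 = 68.01 mg/L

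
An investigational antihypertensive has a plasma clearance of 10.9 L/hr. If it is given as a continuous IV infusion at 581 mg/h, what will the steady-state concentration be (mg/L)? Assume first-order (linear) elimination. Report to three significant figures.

Css = rate / CL = 581 / 10.90 = 53.30 mg/L

53.3 mg/L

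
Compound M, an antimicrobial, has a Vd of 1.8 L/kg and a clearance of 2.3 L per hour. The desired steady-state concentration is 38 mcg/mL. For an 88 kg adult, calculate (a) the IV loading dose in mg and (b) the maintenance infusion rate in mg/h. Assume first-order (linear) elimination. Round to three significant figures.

Vd(total) = 88 kg × 1.8 L/kg = 158.4 L
Loading: fill Vd to C_target → 158.4 L × 38 mg/L = 6019 mg
Maintenance: replace elimination → rate = CL × Css = 2.300 × 38 = 87.40 mg/h

(a) 6020 mg; (b) 87.4 mg/h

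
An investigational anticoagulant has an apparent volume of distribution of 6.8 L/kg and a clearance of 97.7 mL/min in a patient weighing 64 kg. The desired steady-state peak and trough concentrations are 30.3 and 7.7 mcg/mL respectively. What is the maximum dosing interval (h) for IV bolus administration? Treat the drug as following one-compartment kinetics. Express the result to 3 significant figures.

102 h

Vd(total) = 64 kg × 6.8 L/kg = 435.2 L
Convert clearance: 97.7 mL/min × 60 min/h ÷ 1000 mL/L = 5.862 L/h
k = CL / Vd = 5.862 / 435.2 = 0.01347 h⁻¹
Between IV bolus doses, concentration decays as C = C₀·e^(−kτ), so C_peak/C_trough = e^(kτ).
τ_max = ln(C_peak/C_trough) / k = ln(30.3/7.7) / 0.01347 = 1.370 / 0.01347 = 101.7 h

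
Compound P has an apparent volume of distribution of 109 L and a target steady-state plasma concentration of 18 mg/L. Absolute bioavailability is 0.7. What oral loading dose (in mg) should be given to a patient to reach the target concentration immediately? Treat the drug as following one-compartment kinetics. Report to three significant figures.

LD = Vd × C / F = 109.0 × 18.00 / 0.7 = 2803 mg

2800 mg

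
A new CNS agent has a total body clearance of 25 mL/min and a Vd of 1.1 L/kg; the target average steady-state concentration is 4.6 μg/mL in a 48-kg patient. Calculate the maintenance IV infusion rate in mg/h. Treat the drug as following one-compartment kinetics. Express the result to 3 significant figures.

6.90 mg/h

CL = 25 mL/min = 25 × 0.06 = 1.500 L/h
At steady state, infusion rate equals elimination rate: rate in = CL × Css.
Infusion rate = CL · Css = 1.500 L/h × 4.6 mg/L = 6.900 mg/h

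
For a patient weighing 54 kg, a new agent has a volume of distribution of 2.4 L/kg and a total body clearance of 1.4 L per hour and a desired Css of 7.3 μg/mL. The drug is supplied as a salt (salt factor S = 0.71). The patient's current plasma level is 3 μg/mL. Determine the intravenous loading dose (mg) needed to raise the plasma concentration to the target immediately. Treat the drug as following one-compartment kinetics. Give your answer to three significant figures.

Total Vd = 2.4 × 54 = 129.6 L
The loading dose fills Vd to the target concentration.
Concentration deficit ΔC = 7.3 − 3 = 4.300 mg/L
LD = Vd × ΔC / S = 129.6 × 4.300 / 0.71 = 784.9 mg

785 mg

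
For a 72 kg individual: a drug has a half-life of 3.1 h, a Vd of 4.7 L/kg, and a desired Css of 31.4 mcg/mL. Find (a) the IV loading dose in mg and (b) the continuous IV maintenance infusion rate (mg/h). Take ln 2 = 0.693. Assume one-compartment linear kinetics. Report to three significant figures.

Vd = 4.7 L/kg × 72 kg = 338.4 L
LD = Vd × C = 338.4 × 31.4 = 10630 mg
CL = 0.693 × Vd / t½ = 0.693 × 338.4 / 3.1 = 75.65 L/h
Infusion rate = CL × Css = 75.65 × 31.4 = 2375 mg/h

(a) 10600 mg; (b) 2380 mg/h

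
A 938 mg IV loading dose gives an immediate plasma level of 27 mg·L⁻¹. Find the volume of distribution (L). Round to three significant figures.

34.7 L

Immediately after an IV bolus, C₀ = Dose / Vd, so Vd = Dose / C₀.
Vd = 938 / 27 = 34.74 L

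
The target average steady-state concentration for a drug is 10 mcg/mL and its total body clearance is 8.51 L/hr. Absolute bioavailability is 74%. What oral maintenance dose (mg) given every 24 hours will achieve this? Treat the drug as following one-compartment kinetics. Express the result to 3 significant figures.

2760 mg

D = CL × Css × τ / F = 8.510 × 10 × 24 / 0.74 = 2760 mg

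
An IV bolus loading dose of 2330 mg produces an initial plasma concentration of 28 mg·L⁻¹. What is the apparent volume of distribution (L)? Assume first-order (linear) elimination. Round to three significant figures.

Immediately after an IV bolus, C₀ = Dose / Vd, so Vd = Dose / C₀.
Vd = 2330 / 28 = 83.21 L

83.2 L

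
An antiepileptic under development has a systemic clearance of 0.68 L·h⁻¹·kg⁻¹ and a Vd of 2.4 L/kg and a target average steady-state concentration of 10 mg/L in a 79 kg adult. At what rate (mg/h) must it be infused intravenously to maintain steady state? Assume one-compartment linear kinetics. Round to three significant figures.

CL = 0.68 L·h⁻¹·kg⁻¹ × 79 kg = 53.72 L/h
At steady state, infusion rate equals elimination rate: rate in = CL × Css.
Infusion rate = CL · Css = 53.72 L/h × 10 mg/L = 537.2 mg/h

537 mg/h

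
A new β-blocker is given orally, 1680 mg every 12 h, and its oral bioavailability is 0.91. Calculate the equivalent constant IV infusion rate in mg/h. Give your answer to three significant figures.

Equivalent systemic input: infusion rate = F·D/τ.
Rate = 0.91 × 1680 / 12 = 127.4 mg/h

127 mg/h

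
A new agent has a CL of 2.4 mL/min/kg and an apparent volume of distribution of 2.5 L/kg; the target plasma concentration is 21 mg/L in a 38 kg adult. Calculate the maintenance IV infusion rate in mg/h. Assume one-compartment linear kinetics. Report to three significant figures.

CL = 2.4 mL/min/kg × 38 kg = 91.20 mL/min = 91.20 × 60/1000 = 5.472 L/h
R₀ = 5.472 × 21 = 114.9 mg/h

115 mg/h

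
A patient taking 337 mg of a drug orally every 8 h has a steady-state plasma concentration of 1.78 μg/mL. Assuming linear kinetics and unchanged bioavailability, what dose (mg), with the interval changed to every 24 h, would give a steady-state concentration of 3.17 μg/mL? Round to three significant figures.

1800 mg

With linear kinetics, Css is proportional to dose rate (D/τ) at fixed clearance.
D₂ = D₁ × (Css,target / Css,current) × (τ₂/τ₁) = 337 × (3.17/1.78) × (24/8) = 1800 mg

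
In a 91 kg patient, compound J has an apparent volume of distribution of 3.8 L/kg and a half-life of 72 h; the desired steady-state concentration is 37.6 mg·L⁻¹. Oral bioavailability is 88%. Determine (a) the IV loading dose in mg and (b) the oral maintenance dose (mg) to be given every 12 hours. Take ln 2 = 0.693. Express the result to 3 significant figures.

Vd = 3.8 L/kg × 91 kg = 345.8 L
LD = Vd × C = 345.8 × 37.6 = 13000 mg
CL = 0.693 × Vd / t½ = 0.693 × 345.8 / 72 = 3.328 L/h
D = CL × Css × τ / F = 3.328 × 37.6 × 12 / 0.88 = 1706 mg

(a) 13000 mg; (b) 1710 mg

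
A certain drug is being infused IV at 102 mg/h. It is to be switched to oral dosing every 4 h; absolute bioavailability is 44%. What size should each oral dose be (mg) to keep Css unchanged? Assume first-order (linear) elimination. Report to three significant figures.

To maintain the same Css, the systemic dosing rate must be unchanged: F·D/τ = infusion rate.
D = rate × τ / F = 102 × 4 / 0.44 = 927.3 mg

927 mg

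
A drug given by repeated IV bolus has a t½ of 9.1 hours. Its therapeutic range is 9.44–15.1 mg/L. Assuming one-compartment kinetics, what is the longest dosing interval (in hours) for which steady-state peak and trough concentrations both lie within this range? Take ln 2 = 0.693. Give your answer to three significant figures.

k = 0.693 / t½ = 0.693 / 9.1 = 0.07615 h⁻¹
Between IV bolus doses, concentration decays as C = C₀·e^(−kτ), so C_peak/C_trough = e^(kτ).
τ_max = ln(C_peak/C_trough) / k = ln(15.1/9.44) / 0.07615 = 0.4697 / 0.07615 = 6.168 h

6.17 h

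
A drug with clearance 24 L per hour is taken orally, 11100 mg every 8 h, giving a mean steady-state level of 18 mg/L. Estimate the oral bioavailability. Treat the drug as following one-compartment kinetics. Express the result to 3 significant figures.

0.311

F·D/τ = CL·Css at steady state → F = CL·Css·τ / D.
F = 24 × 18 × 8 / 11100 = 0.311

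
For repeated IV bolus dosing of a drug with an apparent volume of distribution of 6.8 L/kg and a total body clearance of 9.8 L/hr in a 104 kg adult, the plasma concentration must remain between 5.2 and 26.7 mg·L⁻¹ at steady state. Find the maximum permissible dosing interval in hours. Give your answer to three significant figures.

Vd = 6.8 L/kg × 104 kg = 707.2 L
k = CL / Vd = 9.800 / 707.2 = 0.01386 h⁻¹
Between IV bolus doses, concentration decays as C = C₀·e^(−kτ), so C_peak/C_trough = e^(kτ).
τ_max = ln(C_peak/C_trough) / k = ln(26.7/5.2) / 0.01386 = 1.636 / 0.01386 = 118.0 h

118 h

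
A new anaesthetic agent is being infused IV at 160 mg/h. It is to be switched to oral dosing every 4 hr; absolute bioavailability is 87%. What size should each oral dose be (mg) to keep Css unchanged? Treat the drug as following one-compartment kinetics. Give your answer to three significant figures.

To maintain the same Css, the systemic dosing rate must be unchanged: F·D/τ = infusion rate.
D = rate × τ / F = 160 × 4 / 0.87 = 735.6 mg

736 mg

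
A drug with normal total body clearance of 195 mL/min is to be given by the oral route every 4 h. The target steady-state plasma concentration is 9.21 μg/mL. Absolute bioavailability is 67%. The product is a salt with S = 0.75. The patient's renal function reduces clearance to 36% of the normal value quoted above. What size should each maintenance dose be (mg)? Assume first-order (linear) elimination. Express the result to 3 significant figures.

309 mg

CL = 195 mL/min × 60/1000 = 11.70 L/h
Patient clearance = 0.36 × 11.70 = 4.212 L/h
D = CL × Css × τ / F / S = 4.212 × 9.21 × 4 / 0.67 / 0.75 = 308.8 mg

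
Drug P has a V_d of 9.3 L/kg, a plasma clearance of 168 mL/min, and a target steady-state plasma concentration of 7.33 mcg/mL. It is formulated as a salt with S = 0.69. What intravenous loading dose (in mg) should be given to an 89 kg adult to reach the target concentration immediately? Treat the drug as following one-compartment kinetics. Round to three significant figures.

Vd = 9.3 L/kg × 89 kg = 827.7 L
The loading dose fills Vd to the target concentration; clearance is irrelevant here.
LD = Vd × C / S = 827.7 × 7.330 / 0.69 = 8793 mg

8790 mg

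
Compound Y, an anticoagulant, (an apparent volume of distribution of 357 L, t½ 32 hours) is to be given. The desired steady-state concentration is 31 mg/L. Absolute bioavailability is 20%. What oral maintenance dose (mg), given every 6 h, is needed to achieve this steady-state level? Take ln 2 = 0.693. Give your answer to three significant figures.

k = 0.693/32 = 0.02166 h⁻¹, so CL = k·Vd = 0.02166 × 357.0 = 7.733 L/h
D = CL × Css × τ / F = 7.733 × 31 × 6 / 0.2 = 7192 mg

7190 mg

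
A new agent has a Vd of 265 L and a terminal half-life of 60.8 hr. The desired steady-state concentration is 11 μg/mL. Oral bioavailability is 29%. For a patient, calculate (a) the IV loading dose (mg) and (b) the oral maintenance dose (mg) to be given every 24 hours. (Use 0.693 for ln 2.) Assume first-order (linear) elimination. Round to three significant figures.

LD = Vd × C = 265.0 × 11 = 2915 mg
CL = 0.693 × Vd / t½ = 0.693 × 265.0 / 60.8 = 3.020 L/h
D = CL × Css × τ / F = 3.020 × 11 × 24 / 0.29 = 2749 mg

(a) 2920 mg; (b) 2750 mg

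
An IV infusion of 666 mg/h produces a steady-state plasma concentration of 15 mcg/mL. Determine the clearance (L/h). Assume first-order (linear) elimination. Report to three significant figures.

At steady state, infusion rate = CL × Css, so CL = rate / Css.
CL = 666 / 15 = 44.40 L/h

44.4 L/h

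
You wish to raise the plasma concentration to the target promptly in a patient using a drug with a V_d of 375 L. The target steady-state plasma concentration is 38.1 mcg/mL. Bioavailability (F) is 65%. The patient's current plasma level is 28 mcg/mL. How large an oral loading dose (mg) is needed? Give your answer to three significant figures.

Concentration deficit ΔC = 38.1 − 28 = 10.10 mg/L
LD = Vd × ΔC / F = 375.0 × 10.10 / 0.65 = 5827 mg

5830 mg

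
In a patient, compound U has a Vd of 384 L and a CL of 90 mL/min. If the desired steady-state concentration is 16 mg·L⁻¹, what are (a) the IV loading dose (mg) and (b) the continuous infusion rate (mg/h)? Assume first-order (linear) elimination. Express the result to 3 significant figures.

(a) 6140 mg; (b) 86.4 mg/h

Loading dose = Vd × C = 384.0 × 16 = 6144 mg
CL = 90 mL/min = 90 × 0.06 = 5.400 L/h
Infusion rate = 5.400 L/h × 16 mg/L = 86.40 mg/h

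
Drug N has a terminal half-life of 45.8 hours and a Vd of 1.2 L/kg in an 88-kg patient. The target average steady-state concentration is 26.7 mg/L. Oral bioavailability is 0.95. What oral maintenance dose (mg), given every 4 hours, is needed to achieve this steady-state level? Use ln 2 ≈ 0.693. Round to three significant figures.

Vd(total) = 88 kg × 1.2 L/kg = 105.6 L
CL = ln 2 · Vd / t½ = 0.693 × 105.6 / 45.8 = 1.598 L/h
D = CL × Css × τ / F = 1.598 × 26.7 × 4 / 0.95 = 179.6 mg

180 mg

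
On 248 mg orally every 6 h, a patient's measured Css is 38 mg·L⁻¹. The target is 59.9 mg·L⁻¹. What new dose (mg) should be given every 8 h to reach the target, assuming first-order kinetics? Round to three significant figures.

521 mg

For first-order elimination, Css ∝ F·D/(CL·τ); F and CL are unchanged, so Css ∝ D/τ.
D₂ = D₁ × (Css,target / Css,current) × (τ₂/τ₁) = 248 × (59.9/38) × (8/6) = 521.2 mg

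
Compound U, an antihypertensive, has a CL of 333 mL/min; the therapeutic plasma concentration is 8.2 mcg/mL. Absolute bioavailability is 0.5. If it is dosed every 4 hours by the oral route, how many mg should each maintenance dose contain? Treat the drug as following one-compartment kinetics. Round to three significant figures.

CL = 333 mL/min = 333 × 0.06 = 19.98 L/h
D = CL × Css × τ / F = 19.98 × 8.2 × 4 / 0.5 = 1311 mg

1310 mg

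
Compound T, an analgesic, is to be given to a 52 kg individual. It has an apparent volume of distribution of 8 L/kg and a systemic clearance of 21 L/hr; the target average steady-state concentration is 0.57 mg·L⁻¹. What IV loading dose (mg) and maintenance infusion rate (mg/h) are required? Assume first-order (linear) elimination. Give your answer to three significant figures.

(a) 237 mg; (b) 12.0 mg/h

Vd = 8 L/kg × 52 kg = 416.0 L
Loading dose = Vd × C = 416.0 × 0.57 = 237.1 mg
Maintenance: replace elimination → rate = CL × Css = 21.00 × 0.57 = 11.97 mg/h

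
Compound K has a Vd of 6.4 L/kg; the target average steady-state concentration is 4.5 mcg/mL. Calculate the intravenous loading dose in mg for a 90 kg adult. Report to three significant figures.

Vd(total) = 90 kg × 6.4 L/kg = 576.0 L
LD = Vd × C = 576.0 × 4.500 = 2592 mg

2590 mg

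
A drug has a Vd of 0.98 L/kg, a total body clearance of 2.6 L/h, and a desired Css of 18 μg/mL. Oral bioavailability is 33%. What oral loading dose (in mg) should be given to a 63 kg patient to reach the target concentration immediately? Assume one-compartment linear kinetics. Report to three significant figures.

3370 mg

Total Vd = 0.98 × 63 = 61.74 L
LD = Vd × C / F = 61.74 × 18.00 / 0.33 = 3368 mg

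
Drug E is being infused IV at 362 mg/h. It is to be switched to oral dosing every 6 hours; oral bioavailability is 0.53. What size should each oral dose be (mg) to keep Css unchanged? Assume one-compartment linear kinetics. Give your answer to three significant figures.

To maintain the same Css, the systemic dosing rate must be unchanged: F·D/τ = infusion rate.
D = rate × τ / F = 362 × 6 / 0.53 = 4098 mg

4100 mg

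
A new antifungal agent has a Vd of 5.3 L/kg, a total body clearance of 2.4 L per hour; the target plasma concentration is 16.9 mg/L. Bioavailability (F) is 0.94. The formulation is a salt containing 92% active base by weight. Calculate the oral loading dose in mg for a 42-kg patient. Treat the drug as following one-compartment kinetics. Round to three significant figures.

Vd = 5.3 L/kg × 42 kg = 222.6 L
LD = Vd × C / F / S = 222.6 × 16.90 / 0.94 / 0.92 = 4350 mg

4350 mg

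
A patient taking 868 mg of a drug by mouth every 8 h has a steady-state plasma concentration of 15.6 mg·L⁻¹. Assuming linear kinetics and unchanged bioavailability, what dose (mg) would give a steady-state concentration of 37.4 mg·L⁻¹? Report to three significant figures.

2080 mg

With linear kinetics, Css is proportional to dose rate (D/τ) at fixed clearance.
D₂ = D₁ × (Css,target / Css,current) = 868 × 37.4/15.6 = 2081 mg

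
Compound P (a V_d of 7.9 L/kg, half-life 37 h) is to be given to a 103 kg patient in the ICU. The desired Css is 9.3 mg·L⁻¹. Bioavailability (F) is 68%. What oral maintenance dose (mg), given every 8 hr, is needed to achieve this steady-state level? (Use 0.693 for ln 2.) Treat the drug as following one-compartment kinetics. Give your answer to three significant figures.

Total Vd = 7.9 × 103 = 813.7 L
CL = 0.693 × Vd / t½ = 0.693 × 813.7 / 37 = 15.24 L/h
D = CL × Css × τ / F = 15.24 × 9.3 × 8 / 0.68 = 1667 mg

1670 mg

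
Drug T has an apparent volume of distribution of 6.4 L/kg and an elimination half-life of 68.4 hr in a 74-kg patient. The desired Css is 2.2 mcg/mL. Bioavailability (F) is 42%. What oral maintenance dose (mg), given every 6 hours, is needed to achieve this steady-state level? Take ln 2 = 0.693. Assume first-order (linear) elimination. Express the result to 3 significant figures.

Vd = 6.4 L/kg × 74 kg = 473.6 L
CL = 0.693 × Vd / t½ = 0.693 × 473.6 / 68.4 = 4.798 L/h
D = CL × Css × τ / F = 4.798 × 2.2 × 6 / 0.42 = 150.8 mg

151 mg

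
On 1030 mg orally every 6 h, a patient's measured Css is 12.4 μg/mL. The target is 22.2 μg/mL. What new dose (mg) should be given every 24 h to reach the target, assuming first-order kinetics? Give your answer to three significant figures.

For first-order elimination, Css ∝ F·D/(CL·τ); F and CL are unchanged, so Css ∝ D/τ.
D₂ = D₁ × (Css,target / Css,current) × (τ₂/τ₁) = 1030 × (22.2/12.4) × (24/6) = 7376 mg

7380 mg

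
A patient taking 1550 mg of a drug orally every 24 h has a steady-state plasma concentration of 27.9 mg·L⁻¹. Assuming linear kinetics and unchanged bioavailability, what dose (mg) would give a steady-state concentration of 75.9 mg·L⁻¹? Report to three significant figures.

For first-order elimination, Css ∝ F·D/(CL·τ); F and CL are unchanged, so Css ∝ D/τ.
D₂ = D₁ × (Css,target / Css,current) = 1550 × 75.9/27.9 = 4217 mg

4220 mg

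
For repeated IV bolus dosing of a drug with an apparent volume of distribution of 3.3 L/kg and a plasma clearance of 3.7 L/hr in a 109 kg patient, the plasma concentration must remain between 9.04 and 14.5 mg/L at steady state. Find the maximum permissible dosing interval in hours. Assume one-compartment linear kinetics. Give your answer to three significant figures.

45.9 h

Total Vd = 3.3 × 109 = 359.7 L
k = CL / Vd = 3.700 / 359.7 = 0.01029 h⁻¹
Between IV bolus doses, concentration decays as C = C₀·e^(−kτ), so C_peak/C_trough = e^(kτ).
τ_max = ln(C_peak/C_trough) / k = ln(14.5/9.04) / 0.01029 = 0.4725 / 0.01029 = 45.92 h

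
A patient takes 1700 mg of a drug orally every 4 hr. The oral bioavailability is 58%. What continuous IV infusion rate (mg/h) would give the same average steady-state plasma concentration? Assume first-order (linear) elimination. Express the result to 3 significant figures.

247 mg/h

Equivalent systemic input: infusion rate = F·D/τ.
Rate = 0.58 × 1700 / 4 = 246.5 mg/h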